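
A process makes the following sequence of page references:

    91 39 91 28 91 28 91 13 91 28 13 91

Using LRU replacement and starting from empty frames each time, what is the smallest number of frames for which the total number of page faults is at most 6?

f=1: 12 faults
f=2: 7 faults
f=3: 4 faults
f=4: 4 faults
Smallest f with faults ≤ 6 is 3.

3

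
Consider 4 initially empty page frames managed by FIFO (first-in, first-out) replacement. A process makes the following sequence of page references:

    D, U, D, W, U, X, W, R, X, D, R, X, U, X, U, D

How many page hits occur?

D: fault, frames {D}
U: fault, frames {D,U}
D: hit
W: fault, frames {D,U,W}
U: hit
X: fault, frames {D,U,W,X}
W: hit
R: fault, evict D, frames {U,W,X,R}
X: hit
D: fault, evict U, frames {W,X,R,D}
R: hit
X: hit
U: fault, evict W, frames {X,R,D,U}
X: hit
U: hit
D: hit
Hits: 9.

9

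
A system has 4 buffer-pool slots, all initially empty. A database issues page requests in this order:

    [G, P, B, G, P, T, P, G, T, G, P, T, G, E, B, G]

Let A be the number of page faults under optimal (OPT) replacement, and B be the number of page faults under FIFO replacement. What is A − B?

Under OPT: F F F . . F . . . . . . . F . . → 5 faults.
Under FIFO: F F F . . F . . . . . . . F . F → 6 faults.
A − B = 5 − 6 = -1.

-1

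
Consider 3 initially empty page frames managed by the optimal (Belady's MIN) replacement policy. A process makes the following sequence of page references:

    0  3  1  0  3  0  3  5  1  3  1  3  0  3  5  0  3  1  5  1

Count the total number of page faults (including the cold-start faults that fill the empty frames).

6

0 → miss, frames [0]
3 → miss, frames [0, 3]
1 → miss, frames [0, 3, 1]
0 → hit
3 → hit
0 → hit
3 → hit
5 → miss, evict 0, frames [3, 1, 5]
1 → hit
3 → hit
1 → hit
3 → hit
0 → miss, evict 1, frames [3, 5, 0]
3 → hit
5 → hit
0 → hit
3 → hit
1 → miss, evict 0, frames [3, 5, 1]
5 → hit
1 → hit
Page faults: 6.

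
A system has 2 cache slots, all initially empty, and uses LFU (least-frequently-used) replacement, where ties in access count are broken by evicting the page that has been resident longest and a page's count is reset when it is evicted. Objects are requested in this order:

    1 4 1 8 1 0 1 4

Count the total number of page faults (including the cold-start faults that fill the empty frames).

1: miss, frames {1}
4: miss, frames {1,4}
1: hit
8: miss, evict 4, frames {1,8}
1: hit
0: miss, evict 8, frames {1,0}
1: hit
4: miss, evict 0, frames {1,4}
Page faults: 5.

5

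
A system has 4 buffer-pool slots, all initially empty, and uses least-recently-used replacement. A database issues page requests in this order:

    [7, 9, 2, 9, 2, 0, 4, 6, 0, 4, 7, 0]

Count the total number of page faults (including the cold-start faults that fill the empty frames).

7

7 → fault, frames (7)
9 → fault, frames (7 9)
2 → fault, frames (7 9 2)
9 → hit
2 → hit
0 → fault, frames (7 9 2 0)
4 → fault, evict 7, frames (9 2 0 4)
6 → fault, evict 9, frames (2 0 4 6)
0 → hit
4 → hit
7 → fault, evict 2, frames (6 0 4 7)
0 → hit
Page faults: 7.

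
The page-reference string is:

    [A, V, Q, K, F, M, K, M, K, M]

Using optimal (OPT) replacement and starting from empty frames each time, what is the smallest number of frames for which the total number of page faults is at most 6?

2

f=1: 10 faults
f=2: 6 faults
f=3: 6 faults
f=4: 6 faults
f=5: 6 faults
f=6: 6 faults
Smallest f with faults ≤ 6 is 2.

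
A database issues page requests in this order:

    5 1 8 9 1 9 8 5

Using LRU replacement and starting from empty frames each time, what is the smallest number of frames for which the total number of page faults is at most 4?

f=1: 8 faults
f=2: 7 faults
f=3: 5 faults
f=4: 4 faults
Smallest f with faults ≤ 4 is 4.

4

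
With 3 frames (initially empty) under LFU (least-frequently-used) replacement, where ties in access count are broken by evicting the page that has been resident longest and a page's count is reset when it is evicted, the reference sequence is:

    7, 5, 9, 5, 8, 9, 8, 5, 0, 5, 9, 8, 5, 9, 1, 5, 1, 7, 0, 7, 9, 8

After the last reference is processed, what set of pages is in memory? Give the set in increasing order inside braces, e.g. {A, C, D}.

{5, 8, 9}

7 → miss, frames (7)
5 → miss, frames (7 5)
9 → miss, frames (7 5 9)
5 → hit
8 → miss, evict 7, frames (5 9 8)
9 → hit
8 → hit
5 → hit
0 → miss, evict 9, frames (5 8 0)
5 → hit
9 → miss, evict 0, frames (5 8 9)
8 → hit
5 → hit
9 → hit
1 → miss, evict 9, frames (5 8 1)
5 → hit
1 → hit
7 → miss, evict 1, frames (5 8 7)
0 → miss, evict 7, frames (5 8 0)
7 → miss, evict 0, frames (5 8 7)
9 → miss, evict 7, frames (5 8 9)
8 → hit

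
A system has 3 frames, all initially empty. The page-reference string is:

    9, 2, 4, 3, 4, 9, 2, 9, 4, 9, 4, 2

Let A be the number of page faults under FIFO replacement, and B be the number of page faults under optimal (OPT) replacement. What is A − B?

Under FIFO: F F F F . F F . F . . . → 7 faults.
Under OPT: F F F F . . F . . . . . → 5 faults.
A − B = 7 − 5 = 2.

2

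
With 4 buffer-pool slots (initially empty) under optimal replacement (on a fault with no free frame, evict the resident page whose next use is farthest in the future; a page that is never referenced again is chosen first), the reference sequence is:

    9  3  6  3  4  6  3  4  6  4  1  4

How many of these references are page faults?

5

9 → fault, frames (9)
3 → fault, frames (9 3)
6 → fault, frames (9 3 6)
3 → hit
4 → fault, frames (9 3 6 4)
6 → hit
3 → hit
4 → hit
6 → hit
4 → hit
1 → fault, evict 6, frames (9 3 4 1)
4 → hit
Page faults: 5.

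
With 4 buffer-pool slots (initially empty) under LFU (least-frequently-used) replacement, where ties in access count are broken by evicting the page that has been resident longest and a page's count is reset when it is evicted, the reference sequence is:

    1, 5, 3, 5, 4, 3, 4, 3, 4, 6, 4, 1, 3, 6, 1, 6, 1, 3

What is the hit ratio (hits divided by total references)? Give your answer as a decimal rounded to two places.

0.44

1 -> miss, frames {1}
5 -> miss, frames {1,5}
3 -> miss, frames {1,5,3}
5 -> hit
4 -> miss, frames {1,5,3,4}
3 -> hit
4 -> hit
3 -> hit
4 -> hit
6 -> miss, evict 1, frames {5,3,4,6}
4 -> hit
1 -> miss, evict 6, frames {5,3,4,1}
3 -> hit
6 -> miss, evict 1, frames {5,3,4,6}
1 -> miss, evict 6, frames {5,3,4,1}
6 -> miss, evict 1, frames {5,3,4,6}
1 -> miss, evict 6, frames {5,3,4,1}
3 -> hit
Hits: 8 of 18 references → 8/18 = 0.4444.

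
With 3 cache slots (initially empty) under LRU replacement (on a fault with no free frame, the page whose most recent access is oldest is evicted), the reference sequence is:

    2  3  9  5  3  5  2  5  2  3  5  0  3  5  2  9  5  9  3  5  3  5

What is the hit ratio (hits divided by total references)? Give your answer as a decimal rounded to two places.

2 -> fault, frames [2]
3 -> fault, frames [2, 3]
9 -> fault, frames [2, 3, 9]
5 -> fault, evict 2, frames [3, 9, 5]
3 -> hit
5 -> hit
2 -> fault, evict 9, frames [3, 5, 2]
5 -> hit
2 -> hit
3 -> hit
5 -> hit
0 -> fault, evict 2, frames [3, 5, 0]
3 -> hit
5 -> hit
2 -> fault, evict 0, frames [3, 5, 2]
9 -> fault, evict 3, frames [5, 2, 9]
5 -> hit
9 -> hit
3 -> fault, evict 2, frames [5, 9, 3]
5 -> hit
3 -> hit
5 -> hit
Hits: 13 of 22 references → 13/22 = 0.5909.

0.59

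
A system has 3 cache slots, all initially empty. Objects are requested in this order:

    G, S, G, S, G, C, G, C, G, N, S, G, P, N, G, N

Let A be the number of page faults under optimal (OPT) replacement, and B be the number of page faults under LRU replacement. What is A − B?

Under OPT: F F . . . F . . . F . . F . . . → 5 faults.
Under LRU: F F . . . F . . . F F . F F . . → 7 faults.
A − B = 5 − 7 = -2.

-2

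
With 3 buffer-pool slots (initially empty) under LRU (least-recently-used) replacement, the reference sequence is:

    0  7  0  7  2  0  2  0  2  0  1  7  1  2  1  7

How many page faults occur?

0: fault, frames (0)
7: fault, frames (0 7)
0: hit
7: hit
2: fault, frames (0 7 2)
0: hit
2: hit
0: hit
2: hit
0: hit
1: fault, evict 7, frames (2 0 1)
7: fault, evict 2, frames (0 1 7)
1: hit
2: fault, evict 0, frames (7 1 2)
1: hit
7: hit
Page faults: 6.

6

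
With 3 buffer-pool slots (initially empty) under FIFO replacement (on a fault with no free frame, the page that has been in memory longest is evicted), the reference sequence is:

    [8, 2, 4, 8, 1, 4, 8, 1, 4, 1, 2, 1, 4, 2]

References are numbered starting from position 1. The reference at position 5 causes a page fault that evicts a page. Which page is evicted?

8

pos 1: 8 → miss, frames [8]
pos 2: 2 → miss, frames [8, 2]
pos 3: 4 → miss, frames [8, 2, 4]
pos 4: 8 → hit
pos 5: 1 → miss, evict 8, frames [2, 4, 1]
At position 5, page 8 is evicted.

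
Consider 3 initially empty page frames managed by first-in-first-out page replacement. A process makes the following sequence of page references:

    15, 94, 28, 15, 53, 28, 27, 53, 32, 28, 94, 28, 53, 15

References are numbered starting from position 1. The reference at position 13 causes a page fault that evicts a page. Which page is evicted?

pos 1: 15 -> miss, frames [15]
pos 2: 94 -> miss, frames [15, 94]
pos 3: 28 -> miss, frames [15, 94, 28]
pos 4: 15 -> hit
pos 5: 53 -> miss, evict 15, frames [94, 28, 53]
pos 6: 28 -> hit
pos 7: 27 -> miss, evict 94, frames [28, 53, 27]
pos 8: 53 -> hit
pos 9: 32 -> miss, evict 28, frames [53, 27, 32]
pos 10: 28 -> miss, evict 53, frames [27, 32, 28]
pos 11: 94 -> miss, evict 27, frames [32, 28, 94]
pos 12: 28 -> hit
pos 13: 53 -> miss, evict 32, frames [28, 94, 53]
At position 13, page 32 is evicted.

32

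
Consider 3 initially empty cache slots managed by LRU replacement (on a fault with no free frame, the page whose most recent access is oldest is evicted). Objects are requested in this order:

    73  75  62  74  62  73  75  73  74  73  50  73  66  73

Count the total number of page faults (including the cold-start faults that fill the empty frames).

73 -> fault, frames [73]
75 -> fault, frames [73, 75]
62 -> fault, frames [73, 75, 62]
74 -> fault, evict 73, frames [75, 62, 74]
62 -> hit
73 -> fault, evict 75, frames [74, 62, 73]
75 -> fault, evict 74, frames [62, 73, 75]
73 -> hit
74 -> fault, evict 62, frames [75, 73, 74]
73 -> hit
50 -> fault, evict 75, frames [74, 73, 50]
73 -> hit
66 -> fault, evict 74, frames [50, 73, 66]
73 -> hit
Page faults: 9.

9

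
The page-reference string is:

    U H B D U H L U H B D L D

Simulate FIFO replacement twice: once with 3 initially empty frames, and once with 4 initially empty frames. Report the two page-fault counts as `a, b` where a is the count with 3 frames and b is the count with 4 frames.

3 frames: F F F F F F F . . F F . . → 9 faults.
4 frames: F F F F . . F F F F F F . → 10 faults.
10 > 9: adding a frame increased faults — Belady's anomaly.

9, 10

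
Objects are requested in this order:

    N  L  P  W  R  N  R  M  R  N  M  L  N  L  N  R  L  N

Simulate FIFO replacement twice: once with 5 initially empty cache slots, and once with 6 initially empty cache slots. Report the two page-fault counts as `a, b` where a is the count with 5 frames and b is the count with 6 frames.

8, 6

5 frames: F F F F F . . F . F . F . . . . . . → 8 faults.
6 frames: F F F F F . . F . . . . . . . . . . → 6 faults.
6 < 8: adding a frame reduced faults, as is typical.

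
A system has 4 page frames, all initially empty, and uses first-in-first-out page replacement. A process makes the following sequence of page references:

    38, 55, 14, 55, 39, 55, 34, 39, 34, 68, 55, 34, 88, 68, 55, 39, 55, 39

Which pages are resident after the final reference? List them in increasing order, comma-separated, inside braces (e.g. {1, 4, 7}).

38: fault, frames [38]
55: fault, frames [38, 55]
14: fault, frames [38, 55, 14]
55: hit
39: fault, frames [38, 55, 14, 39]
55: hit
34: fault, evict 38, frames [55, 14, 39, 34]
39: hit
34: hit
68: fault, evict 55, frames [14, 39, 34, 68]
55: fault, evict 14, frames [39, 34, 68, 55]
34: hit
88: fault, evict 39, frames [34, 68, 55, 88]
68: hit
55: hit
39: fault, evict 34, frames [68, 55, 88, 39]
55: hit
39: hit

{39, 55, 68, 88}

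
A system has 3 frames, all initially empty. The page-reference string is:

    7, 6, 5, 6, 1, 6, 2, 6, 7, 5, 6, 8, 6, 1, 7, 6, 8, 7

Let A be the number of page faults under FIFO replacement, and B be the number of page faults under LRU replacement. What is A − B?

Under FIFO: F F F . F . F F F F . F F F F . F . → 13 faults.
Under LRU: F F F . F . F . F F . F . F F . F . → 11 faults.
A − B = 13 − 11 = 2.

2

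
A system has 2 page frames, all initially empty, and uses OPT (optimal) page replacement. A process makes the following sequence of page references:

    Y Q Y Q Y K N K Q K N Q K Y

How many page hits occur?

6

Y -> fault, frames {Y}
Q -> fault, frames {Y,Q}
Y -> hit
Q -> hit
Y -> hit
K -> fault, evict Y, frames {Q,K}
N -> fault, evict Q, frames {K,N}
K -> hit
Q -> fault, evict N, frames {K,Q}
K -> hit
N -> fault, evict K, frames {Q,N}
Q -> hit
K -> fault, evict N, frames {Q,K}
Y -> fault, evict K, frames {Q,Y}
Hits: 6.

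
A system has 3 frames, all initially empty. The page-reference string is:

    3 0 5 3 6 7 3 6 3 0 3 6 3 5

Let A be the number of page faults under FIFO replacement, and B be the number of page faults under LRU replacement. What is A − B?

2

Under FIFO: F F F . F F F . . F . F . F → 9 faults.
Under LRU: F F F . F F . . . F . . . F → 7 faults.
A − B = 9 − 7 = 2.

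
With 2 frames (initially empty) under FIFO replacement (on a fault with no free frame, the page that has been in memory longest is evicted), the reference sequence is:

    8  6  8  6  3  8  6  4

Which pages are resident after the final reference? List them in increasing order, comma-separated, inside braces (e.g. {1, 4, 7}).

8 → fault, frames {8}
6 → fault, frames {8,6}
8 → hit
6 → hit
3 → fault, evict 8, frames {6,3}
8 → fault, evict 6, frames {3,8}
6 → fault, evict 3, frames {8,6}
4 → fault, evict 8, frames {6,4}

{4, 6}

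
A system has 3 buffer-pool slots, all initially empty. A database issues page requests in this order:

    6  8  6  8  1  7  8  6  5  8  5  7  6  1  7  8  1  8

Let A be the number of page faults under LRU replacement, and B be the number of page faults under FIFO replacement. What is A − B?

-1

Under LRU: F F . . F F . F F . . F F F . F . . → 10 faults.
Under FIFO: F F . . F F . F F F . F F F . F . . → 11 faults.
A − B = 10 − 11 = -1.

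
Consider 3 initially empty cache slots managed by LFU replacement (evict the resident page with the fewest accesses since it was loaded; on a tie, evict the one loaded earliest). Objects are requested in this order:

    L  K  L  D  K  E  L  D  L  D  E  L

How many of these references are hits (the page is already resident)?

L -> miss, frames [L]
K -> miss, frames [L, K]
L -> hit
D -> miss, frames [L, K, D]
K -> hit
E -> miss, evict D, frames [L, K, E]
L -> hit
D -> miss, evict E, frames [L, K, D]
L -> hit
D -> hit
E -> miss, evict K, frames [L, D, E]
L -> hit
Hits: 6.

6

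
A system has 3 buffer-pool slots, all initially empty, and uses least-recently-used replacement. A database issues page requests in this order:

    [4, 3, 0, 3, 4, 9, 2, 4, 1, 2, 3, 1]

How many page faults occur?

4 → fault, frames {4}
3 → fault, frames {4,3}
0 → fault, frames {4,3,0}
3 → hit
4 → hit
9 → fault, evict 0, frames {3,4,9}
2 → fault, evict 3, frames {4,9,2}
4 → hit
1 → fault, evict 9, frames {2,4,1}
2 → hit
3 → fault, evict 4, frames {1,2,3}
1 → hit
Page faults: 7.

7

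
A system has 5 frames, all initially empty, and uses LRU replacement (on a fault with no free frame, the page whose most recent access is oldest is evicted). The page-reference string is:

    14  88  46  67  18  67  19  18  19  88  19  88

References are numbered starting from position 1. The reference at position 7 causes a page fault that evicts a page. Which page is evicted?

pos 1: 14 -> fault, frames [14]
pos 2: 88 -> fault, frames [14, 88]
pos 3: 46 -> fault, frames [14, 88, 46]
pos 4: 67 -> fault, frames [14, 88, 46, 67]
pos 5: 18 -> fault, frames [14, 88, 46, 67, 18]
pos 6: 67 -> hit
pos 7: 19 -> fault, evict 14, frames [88, 46, 18, 67, 19]
At position 7, page 14 is evicted.

14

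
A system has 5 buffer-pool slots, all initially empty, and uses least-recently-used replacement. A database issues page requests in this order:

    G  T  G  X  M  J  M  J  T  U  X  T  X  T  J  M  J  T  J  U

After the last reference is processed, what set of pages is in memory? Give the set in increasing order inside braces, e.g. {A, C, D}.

{J, M, T, U, X}

G → fault, frames {G}
T → fault, frames {G,T}
G → hit
X → fault, frames {T,G,X}
M → fault, frames {T,G,X,M}
J → fault, frames {T,G,X,M,J}
M → hit
J → hit
T → hit
U → fault, evict G, frames {X,M,J,T,U}
X → hit
T → hit
X → hit
T → hit
J → hit
M → hit
J → hit
T → hit
J → hit
U → hit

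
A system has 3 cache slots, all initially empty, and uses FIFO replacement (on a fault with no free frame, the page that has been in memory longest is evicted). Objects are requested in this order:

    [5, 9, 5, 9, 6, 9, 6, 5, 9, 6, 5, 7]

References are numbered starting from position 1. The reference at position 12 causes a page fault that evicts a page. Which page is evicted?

pos 1: 5: miss, frames [5]
pos 2: 9: miss, frames [5, 9]
pos 3: 5: hit
pos 4: 9: hit
pos 5: 6: miss, frames [5, 9, 6]
pos 6: 9: hit
pos 7: 6: hit
pos 8: 5: hit
pos 9: 9: hit
pos 10: 6: hit
pos 11: 5: hit
pos 12: 7: miss, evict 5, frames [9, 6, 7]
At position 12, page 5 is evicted.

5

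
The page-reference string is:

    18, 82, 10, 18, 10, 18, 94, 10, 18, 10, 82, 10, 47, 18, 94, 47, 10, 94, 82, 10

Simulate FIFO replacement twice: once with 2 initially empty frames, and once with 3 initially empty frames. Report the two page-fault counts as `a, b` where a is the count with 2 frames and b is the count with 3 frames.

17, 12

2 frames: F F F F . . F F F . F F F F F F F F F F → 17 faults.
3 frames: F F F . . . F . F . F F F F F . F . F . → 12 faults.
12 < 17: adding a frame reduced faults, as is typical.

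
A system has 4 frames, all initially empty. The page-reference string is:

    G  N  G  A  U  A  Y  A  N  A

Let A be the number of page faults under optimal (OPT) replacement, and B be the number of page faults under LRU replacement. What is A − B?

-1

Under OPT: F F . F F . F . . . → 5 faults.
Under LRU: F F . F F . F . F . → 6 faults.
A − B = 5 − 6 = -1.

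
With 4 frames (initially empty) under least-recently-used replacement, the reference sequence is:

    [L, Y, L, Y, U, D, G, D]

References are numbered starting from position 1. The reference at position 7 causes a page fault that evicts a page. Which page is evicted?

pos 1: L: fault, frames [L]
pos 2: Y: fault, frames [L, Y]
pos 3: L: hit
pos 4: Y: hit
pos 5: U: fault, frames [L, Y, U]
pos 6: D: fault, frames [L, Y, U, D]
pos 7: G: fault, evict L, frames [Y, U, D, G]
At position 7, page L is evicted.

L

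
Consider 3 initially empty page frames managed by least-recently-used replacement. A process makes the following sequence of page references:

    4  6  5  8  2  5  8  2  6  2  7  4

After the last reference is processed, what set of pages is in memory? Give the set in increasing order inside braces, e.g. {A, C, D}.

{2, 4, 7}

4 → fault, frames {4}
6 → fault, frames {4,6}
5 → fault, frames {4,6,5}
8 → fault, evict 4, frames {6,5,8}
2 → fault, evict 6, frames {5,8,2}
5 → hit
8 → hit
2 → hit
6 → fault, evict 5, frames {8,2,6}
2 → hit
7 → fault, evict 8, frames {6,2,7}
4 → fault, evict 6, frames {2,7,4}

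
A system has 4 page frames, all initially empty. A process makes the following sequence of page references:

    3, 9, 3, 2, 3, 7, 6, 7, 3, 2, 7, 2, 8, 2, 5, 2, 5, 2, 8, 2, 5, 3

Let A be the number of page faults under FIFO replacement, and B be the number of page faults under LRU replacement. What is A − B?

Under FIFO: F F . F . F F . F . . . F F F . . . . . . . → 9 faults.
Under LRU: F F . F . F F . . . . . F . F . . . . . . F → 8 faults.
A − B = 9 − 8 = 1.

1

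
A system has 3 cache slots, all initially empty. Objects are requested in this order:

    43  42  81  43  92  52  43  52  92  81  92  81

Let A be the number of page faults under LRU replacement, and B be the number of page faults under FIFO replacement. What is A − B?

Under LRU: F F F . F F . . . F . . → 6 faults.
Under FIFO: F F F . F F F . . F F . → 8 faults.
A − B = 6 − 8 = -2.

-2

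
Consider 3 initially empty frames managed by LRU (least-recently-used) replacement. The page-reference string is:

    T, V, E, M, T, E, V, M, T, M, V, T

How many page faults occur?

T: miss, frames [T]
V: miss, frames [T, V]
E: miss, frames [T, V, E]
M: miss, evict T, frames [V, E, M]
T: miss, evict V, frames [E, M, T]
E: hit
V: miss, evict M, frames [T, E, V]
M: miss, evict T, frames [E, V, M]
T: miss, evict E, frames [V, M, T]
M: hit
V: hit
T: hit
Page faults: 8.

8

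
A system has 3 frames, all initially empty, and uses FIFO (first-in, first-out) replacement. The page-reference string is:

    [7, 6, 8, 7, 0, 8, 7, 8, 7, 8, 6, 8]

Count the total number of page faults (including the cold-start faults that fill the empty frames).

7 -> fault, frames {7}
6 -> fault, frames {7,6}
8 -> fault, frames {7,6,8}
7 -> hit
0 -> fault, evict 7, frames {6,8,0}
8 -> hit
7 -> fault, evict 6, frames {8,0,7}
8 -> hit
7 -> hit
8 -> hit
6 -> fault, evict 8, frames {0,7,6}
8 -> fault, evict 0, frames {7,6,8}
Page faults: 7.

7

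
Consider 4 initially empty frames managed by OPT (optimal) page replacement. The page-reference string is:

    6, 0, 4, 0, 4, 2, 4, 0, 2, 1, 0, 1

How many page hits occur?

7

6 -> fault, frames [6]
0 -> fault, frames [6, 0]
4 -> fault, frames [6, 0, 4]
0 -> hit
4 -> hit
2 -> fault, frames [6, 0, 4, 2]
4 -> hit
0 -> hit
2 -> hit
1 -> fault, evict 2, frames [6, 0, 4, 1]
0 -> hit
1 -> hit
Hits: 7.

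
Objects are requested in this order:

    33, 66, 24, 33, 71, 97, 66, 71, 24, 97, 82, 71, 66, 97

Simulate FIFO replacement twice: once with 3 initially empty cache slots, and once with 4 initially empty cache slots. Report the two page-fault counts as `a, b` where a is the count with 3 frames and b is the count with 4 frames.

11, 7

3 frames: F F F . F F F . F . F F F F → 11 faults.
4 frames: F F F . F F . . . . F . F . → 7 faults.
7 < 11: adding a frame reduced faults, as is typical.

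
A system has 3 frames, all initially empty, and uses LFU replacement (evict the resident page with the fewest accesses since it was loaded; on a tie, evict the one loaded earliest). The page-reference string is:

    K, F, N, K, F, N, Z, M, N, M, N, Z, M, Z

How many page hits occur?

8

K -> miss, frames {K}
F -> miss, frames {K,F}
N -> miss, frames {K,F,N}
K -> hit
F -> hit
N -> hit
Z -> miss, evict K, frames {F,N,Z}
M -> miss, evict Z, frames {F,N,M}
N -> hit
M -> hit
N -> hit
Z -> miss, evict F, frames {N,M,Z}
M -> hit
Z -> hit
Hits: 8.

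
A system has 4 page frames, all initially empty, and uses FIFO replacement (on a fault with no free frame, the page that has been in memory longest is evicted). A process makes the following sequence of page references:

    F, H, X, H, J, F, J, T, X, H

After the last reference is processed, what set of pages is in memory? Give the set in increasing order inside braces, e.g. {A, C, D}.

{H, J, T, X}

F -> fault, frames (F)
H -> fault, frames (F H)
X -> fault, frames (F H X)
H -> hit
J -> fault, frames (F H X J)
F -> hit
J -> hit
T -> fault, evict F, frames (H X J T)
X -> hit
H -> hit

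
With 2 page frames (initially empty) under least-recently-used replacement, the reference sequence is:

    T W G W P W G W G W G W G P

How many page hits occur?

T -> fault, frames [T]
W -> fault, frames [T, W]
G -> fault, evict T, frames [W, G]
W -> hit
P -> fault, evict G, frames [W, P]
W -> hit
G -> fault, evict P, frames [W, G]
W -> hit
G -> hit
W -> hit
G -> hit
W -> hit
G -> hit
P -> fault, evict W, frames [G, P]
Hits: 8.

8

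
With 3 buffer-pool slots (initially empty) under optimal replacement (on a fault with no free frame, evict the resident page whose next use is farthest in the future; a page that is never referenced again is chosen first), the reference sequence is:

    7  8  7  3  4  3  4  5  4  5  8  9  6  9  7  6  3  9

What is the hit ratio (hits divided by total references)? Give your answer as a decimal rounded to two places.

7 → fault, frames [7]
8 → fault, frames [7, 8]
7 → hit
3 → fault, frames [7, 8, 3]
4 → fault, evict 7, frames [8, 3, 4]
3 → hit
4 → hit
5 → fault, evict 3, frames [8, 4, 5]
4 → hit
5 → hit
8 → hit
9 → fault, evict 5, frames [8, 4, 9]
6 → fault, evict 4, frames [8, 9, 6]
9 → hit
7 → fault, evict 8, frames [9, 6, 7]
6 → hit
3 → fault, evict 7, frames [9, 6, 3]
9 → hit
Hits: 9 of 18 references → 9/18 = 0.5000.

0.50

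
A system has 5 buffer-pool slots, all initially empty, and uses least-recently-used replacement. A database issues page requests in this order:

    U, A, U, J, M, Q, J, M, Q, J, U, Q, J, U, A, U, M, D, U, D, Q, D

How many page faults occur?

7

U: miss, frames {U}
A: miss, frames {U,A}
U: hit
J: miss, frames {A,U,J}
M: miss, frames {A,U,J,M}
Q: miss, frames {A,U,J,M,Q}
J: hit
M: hit
Q: hit
J: hit
U: hit
Q: hit
J: hit
U: hit
A: hit
U: hit
M: hit
D: miss, evict Q, frames {J,A,U,M,D}
U: hit
D: hit
Q: miss, evict J, frames {A,M,U,D,Q}
D: hit
Page faults: 7.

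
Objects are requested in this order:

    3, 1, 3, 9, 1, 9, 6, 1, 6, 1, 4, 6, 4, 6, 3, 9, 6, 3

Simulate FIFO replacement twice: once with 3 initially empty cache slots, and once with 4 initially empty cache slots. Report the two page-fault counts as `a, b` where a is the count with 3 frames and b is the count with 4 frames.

3 frames: F F . F . . F . . . F . . . F F F . → 8 faults.
4 frames: F F . F . . F . . . F . . . F . . . → 6 faults.
6 < 8: adding a frame reduced faults, as is typical.

8, 6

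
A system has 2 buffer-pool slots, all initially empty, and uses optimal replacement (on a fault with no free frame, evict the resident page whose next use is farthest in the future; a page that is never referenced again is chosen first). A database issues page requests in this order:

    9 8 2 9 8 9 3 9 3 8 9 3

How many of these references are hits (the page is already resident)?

9 -> miss, frames [9]
8 -> miss, frames [9, 8]
2 -> miss, evict 8, frames [9, 2]
9 -> hit
8 -> miss, evict 2, frames [9, 8]
9 -> hit
3 -> miss, evict 8, frames [9, 3]
9 -> hit
3 -> hit
8 -> miss, evict 3, frames [9, 8]
9 -> hit
3 -> miss, evict 8, frames [9, 3]
Hits: 5.

5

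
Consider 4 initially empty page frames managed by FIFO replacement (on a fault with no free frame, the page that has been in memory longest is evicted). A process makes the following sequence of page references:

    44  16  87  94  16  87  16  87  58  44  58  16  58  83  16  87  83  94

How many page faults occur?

44 -> miss, frames {44}
16 -> miss, frames {44,16}
87 -> miss, frames {44,16,87}
94 -> miss, frames {44,16,87,94}
16 -> hit
87 -> hit
16 -> hit
87 -> hit
58 -> miss, evict 44, frames {16,87,94,58}
44 -> miss, evict 16, frames {87,94,58,44}
58 -> hit
16 -> miss, evict 87, frames {94,58,44,16}
58 -> hit
83 -> miss, evict 94, frames {58,44,16,83}
16 -> hit
87 -> miss, evict 58, frames {44,16,83,87}
83 -> hit
94 -> miss, evict 44, frames {16,83,87,94}
Page faults: 10.

10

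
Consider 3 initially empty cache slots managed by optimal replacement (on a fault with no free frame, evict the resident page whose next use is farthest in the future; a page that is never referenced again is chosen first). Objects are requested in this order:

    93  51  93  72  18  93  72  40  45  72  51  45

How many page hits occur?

93: miss, frames [93]
51: miss, frames [93, 51]
93: hit
72: miss, frames [93, 51, 72]
18: miss, evict 51, frames [93, 72, 18]
93: hit
72: hit
40: miss, evict 18, frames [93, 72, 40]
45: miss, evict 40, frames [93, 72, 45]
72: hit
51: miss, evict 72, frames [93, 45, 51]
45: hit
Hits: 5.

5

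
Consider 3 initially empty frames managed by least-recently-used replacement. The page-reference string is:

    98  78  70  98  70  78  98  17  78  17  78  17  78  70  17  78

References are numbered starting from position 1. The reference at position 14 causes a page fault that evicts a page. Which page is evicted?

98

pos 1: 98 → fault, frames [98]
pos 2: 78 → fault, frames [98, 78]
pos 3: 70 → fault, frames [98, 78, 70]
pos 4: 98 → hit
pos 5: 70 → hit
pos 6: 78 → hit
pos 7: 98 → hit
pos 8: 17 → fault, evict 70, frames [78, 98, 17]
pos 9: 78 → hit
pos 10: 17 → hit
pos 11: 78 → hit
pos 12: 17 → hit
pos 13: 78 → hit
pos 14: 70 → fault, evict 98, frames [17, 78, 70]
At position 14, page 98 is evicted.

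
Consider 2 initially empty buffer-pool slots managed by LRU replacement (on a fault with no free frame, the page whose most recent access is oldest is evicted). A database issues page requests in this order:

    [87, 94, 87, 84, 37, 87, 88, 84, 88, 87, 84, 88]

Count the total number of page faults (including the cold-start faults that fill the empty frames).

87 -> miss, frames {87}
94 -> miss, frames {87,94}
87 -> hit
84 -> miss, evict 94, frames {87,84}
37 -> miss, evict 87, frames {84,37}
87 -> miss, evict 84, frames {37,87}
88 -> miss, evict 37, frames {87,88}
84 -> miss, evict 87, frames {88,84}
88 -> hit
87 -> miss, evict 84, frames {88,87}
84 -> miss, evict 88, frames {87,84}
88 -> miss, evict 87, frames {84,88}
Page faults: 10.

10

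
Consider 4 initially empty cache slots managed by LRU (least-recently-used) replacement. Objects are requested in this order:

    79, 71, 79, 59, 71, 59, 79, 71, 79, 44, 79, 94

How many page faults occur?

5

79 → fault, frames (79)
71 → fault, frames (79 71)
79 → hit
59 → fault, frames (71 79 59)
71 → hit
59 → hit
79 → hit
71 → hit
79 → hit
44 → fault, frames (59 71 79 44)
79 → hit
94 → fault, evict 59, frames (71 44 79 94)
Page faults: 5.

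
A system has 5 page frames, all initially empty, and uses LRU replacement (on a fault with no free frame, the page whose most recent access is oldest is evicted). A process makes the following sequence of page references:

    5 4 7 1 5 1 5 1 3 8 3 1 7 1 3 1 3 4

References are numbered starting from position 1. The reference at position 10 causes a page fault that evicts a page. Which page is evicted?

4

pos 1: 5: miss, frames [5]
pos 2: 4: miss, frames [5, 4]
pos 3: 7: miss, frames [5, 4, 7]
pos 4: 1: miss, frames [5, 4, 7, 1]
pos 5: 5: hit
pos 6: 1: hit
pos 7: 5: hit
pos 8: 1: hit
pos 9: 3: miss, frames [4, 7, 5, 1, 3]
pos 10: 8: miss, evict 4, frames [7, 5, 1, 3, 8]
At position 10, page 4 is evicted.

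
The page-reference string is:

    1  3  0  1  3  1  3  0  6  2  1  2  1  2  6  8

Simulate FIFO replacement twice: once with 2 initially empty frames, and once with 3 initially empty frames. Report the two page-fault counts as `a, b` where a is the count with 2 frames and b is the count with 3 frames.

11, 7

2 frames: F F F F F . . F F F F . . . F F → 11 faults.
3 frames: F F F . . . . . F F F . . . . F → 7 faults.
7 < 11: adding a frame reduced faults, as is typical.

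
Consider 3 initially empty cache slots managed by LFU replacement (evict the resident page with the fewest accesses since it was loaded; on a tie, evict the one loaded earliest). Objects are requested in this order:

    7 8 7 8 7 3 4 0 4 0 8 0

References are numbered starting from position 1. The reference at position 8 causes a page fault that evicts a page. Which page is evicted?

4

pos 1: 7 -> fault, frames [7]
pos 2: 8 -> fault, frames [7, 8]
pos 3: 7 -> hit
pos 4: 8 -> hit
pos 5: 7 -> hit
pos 6: 3 -> fault, frames [7, 8, 3]
pos 7: 4 -> fault, evict 3, frames [7, 8, 4]
pos 8: 0 -> fault, evict 4, frames [7, 8, 0]
At position 8, page 4 is evicted.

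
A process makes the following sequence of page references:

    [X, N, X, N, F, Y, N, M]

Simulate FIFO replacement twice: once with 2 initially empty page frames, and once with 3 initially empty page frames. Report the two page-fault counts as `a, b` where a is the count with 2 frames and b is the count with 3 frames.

2 frames: F F . . F F F F → 6 faults.
3 frames: F F . . F F . F → 5 faults.
5 < 6: adding a frame reduced faults, as is typical.

6, 5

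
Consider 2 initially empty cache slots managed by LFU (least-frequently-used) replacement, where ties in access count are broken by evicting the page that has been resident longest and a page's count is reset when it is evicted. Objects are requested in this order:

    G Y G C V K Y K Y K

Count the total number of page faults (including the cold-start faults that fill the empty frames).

G: miss, frames (G)
Y: miss, frames (G Y)
G: hit
C: miss, evict Y, frames (G C)
V: miss, evict C, frames (G V)
K: miss, evict V, frames (G K)
Y: miss, evict K, frames (G Y)
K: miss, evict Y, frames (G K)
Y: miss, evict K, frames (G Y)
K: miss, evict Y, frames (G K)
Page faults: 9.

9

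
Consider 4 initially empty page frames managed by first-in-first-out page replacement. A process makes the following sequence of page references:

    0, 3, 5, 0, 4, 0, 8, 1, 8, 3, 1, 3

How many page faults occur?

7

0 → fault, frames [0]
3 → fault, frames [0, 3]
5 → fault, frames [0, 3, 5]
0 → hit
4 → fault, frames [0, 3, 5, 4]
0 → hit
8 → fault, evict 0, frames [3, 5, 4, 8]
1 → fault, evict 3, frames [5, 4, 8, 1]
8 → hit
3 → fault, evict 5, frames [4, 8, 1, 3]
1 → hit
3 → hit
Page faults: 7.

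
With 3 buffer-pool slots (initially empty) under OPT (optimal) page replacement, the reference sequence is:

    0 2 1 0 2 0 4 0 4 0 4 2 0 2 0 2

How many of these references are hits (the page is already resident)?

0 → miss, frames {0}
2 → miss, frames {0,2}
1 → miss, frames {0,2,1}
0 → hit
2 → hit
0 → hit
4 → miss, evict 1, frames {0,2,4}
0 → hit
4 → hit
0 → hit
4 → hit
2 → hit
0 → hit
2 → hit
0 → hit
2 → hit
Hits: 12.

12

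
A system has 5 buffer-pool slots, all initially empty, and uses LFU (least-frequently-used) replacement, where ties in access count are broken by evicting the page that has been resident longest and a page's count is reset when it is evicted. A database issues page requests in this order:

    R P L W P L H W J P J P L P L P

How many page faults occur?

6

R: fault, frames {R}
P: fault, frames {R,P}
L: fault, frames {R,P,L}
W: fault, frames {R,P,L,W}
P: hit
L: hit
H: fault, frames {R,P,L,W,H}
W: hit
J: fault, evict R, frames {P,L,W,H,J}
P: hit
J: hit
P: hit
L: hit
P: hit
L: hit
P: hit
Page faults: 6.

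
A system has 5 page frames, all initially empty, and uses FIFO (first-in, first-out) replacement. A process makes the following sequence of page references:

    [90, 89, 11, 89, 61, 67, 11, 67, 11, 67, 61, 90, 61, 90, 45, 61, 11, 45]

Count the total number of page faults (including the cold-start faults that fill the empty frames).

6

90 → fault, frames [90]
89 → fault, frames [90, 89]
11 → fault, frames [90, 89, 11]
89 → hit
61 → fault, frames [90, 89, 11, 61]
67 → fault, frames [90, 89, 11, 61, 67]
11 → hit
67 → hit
11 → hit
67 → hit
61 → hit
90 → hit
61 → hit
90 → hit
45 → fault, evict 90, frames [89, 11, 61, 67, 45]
61 → hit
11 → hit
45 → hit
Page faults: 6.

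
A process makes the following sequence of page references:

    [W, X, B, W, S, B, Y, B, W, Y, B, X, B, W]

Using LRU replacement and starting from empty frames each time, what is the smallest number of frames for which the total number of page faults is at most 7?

f=1: 14 faults
f=2: 12 faults
f=3: 8 faults
f=4: 6 faults
f=5: 5 faults
Smallest f with faults ≤ 7 is 4.

4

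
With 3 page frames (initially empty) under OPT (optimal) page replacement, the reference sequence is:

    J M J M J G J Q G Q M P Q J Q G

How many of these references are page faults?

J: miss, frames [J]
M: miss, frames [J, M]
J: hit
M: hit
J: hit
G: miss, frames [J, M, G]
J: hit
Q: miss, evict J, frames [M, G, Q]
G: hit
Q: hit
M: hit
P: miss, evict M, frames [G, Q, P]
Q: hit
J: miss, evict P, frames [G, Q, J]
Q: hit
G: hit
Page faults: 6.

6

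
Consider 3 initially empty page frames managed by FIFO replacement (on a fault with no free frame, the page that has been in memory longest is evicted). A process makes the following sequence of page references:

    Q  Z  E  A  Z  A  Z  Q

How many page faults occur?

5

Q -> fault, frames [Q]
Z -> fault, frames [Q, Z]
E -> fault, frames [Q, Z, E]
A -> fault, evict Q, frames [Z, E, A]
Z -> hit
A -> hit
Z -> hit
Q -> fault, evict Z, frames [E, A, Q]
Page faults: 5.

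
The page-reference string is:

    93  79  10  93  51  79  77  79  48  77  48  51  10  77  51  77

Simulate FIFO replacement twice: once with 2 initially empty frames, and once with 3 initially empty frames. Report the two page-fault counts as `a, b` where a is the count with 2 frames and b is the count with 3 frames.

12, 10

2 frames: F F F F F F F . F . . F F F F . → 12 faults.
3 frames: F F F . F . F F F . . F F F . . → 10 faults.
10 < 12: adding a frame reduced faults, as is typical.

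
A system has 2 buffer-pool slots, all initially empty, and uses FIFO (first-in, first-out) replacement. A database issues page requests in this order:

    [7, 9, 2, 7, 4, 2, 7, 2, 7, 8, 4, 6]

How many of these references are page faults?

10

7 → fault, frames {7}
9 → fault, frames {7,9}
2 → fault, evict 7, frames {9,2}
7 → fault, evict 9, frames {2,7}
4 → fault, evict 2, frames {7,4}
2 → fault, evict 7, frames {4,2}
7 → fault, evict 4, frames {2,7}
2 → hit
7 → hit
8 → fault, evict 2, frames {7,8}
4 → fault, evict 7, frames {8,4}
6 → fault, evict 8, frames {4,6}
Page faults: 10.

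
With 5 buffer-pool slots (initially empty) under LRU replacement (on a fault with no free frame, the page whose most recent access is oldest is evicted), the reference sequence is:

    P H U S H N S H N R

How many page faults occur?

P → miss, frames {P}
H → miss, frames {P,H}
U → miss, frames {P,H,U}
S → miss, frames {P,H,U,S}
H → hit
N → miss, frames {P,U,S,H,N}
S → hit
H → hit
N → hit
R → miss, evict P, frames {U,S,H,N,R}
Page faults: 6.

6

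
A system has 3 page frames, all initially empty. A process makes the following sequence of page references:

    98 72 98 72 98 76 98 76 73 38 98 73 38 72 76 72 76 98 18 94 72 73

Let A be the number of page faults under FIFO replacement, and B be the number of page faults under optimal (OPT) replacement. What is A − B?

2

Under FIFO: F F . . . F . . F F F . . F F . . . F F F F → 12 faults.
Under OPT: F F . . . F . . F F . . . F F . . . F F . F → 10 faults.
A − B = 12 − 10 = 2.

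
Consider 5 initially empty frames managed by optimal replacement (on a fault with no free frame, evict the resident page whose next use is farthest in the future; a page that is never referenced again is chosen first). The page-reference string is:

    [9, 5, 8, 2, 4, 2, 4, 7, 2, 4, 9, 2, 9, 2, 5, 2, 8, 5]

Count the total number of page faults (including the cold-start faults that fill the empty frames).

7

9 → fault, frames {9}
5 → fault, frames {9,5}
8 → fault, frames {9,5,8}
2 → fault, frames {9,5,8,2}
4 → fault, frames {9,5,8,2,4}
2 → hit
4 → hit
7 → fault, evict 8, frames {9,5,2,4,7}
2 → hit
4 → hit
9 → hit
2 → hit
9 → hit
2 → hit
5 → hit
2 → hit
8 → fault, evict 7, frames {9,5,2,4,8}
5 → hit
Page faults: 7.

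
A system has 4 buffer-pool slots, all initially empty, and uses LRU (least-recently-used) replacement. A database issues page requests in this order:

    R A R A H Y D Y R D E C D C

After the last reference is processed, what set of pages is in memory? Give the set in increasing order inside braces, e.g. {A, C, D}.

R -> miss, frames [R]
A -> miss, frames [R, A]
R -> hit
A -> hit
H -> miss, frames [R, A, H]
Y -> miss, frames [R, A, H, Y]
D -> miss, evict R, frames [A, H, Y, D]
Y -> hit
R -> miss, evict A, frames [H, D, Y, R]
D -> hit
E -> miss, evict H, frames [Y, R, D, E]
C -> miss, evict Y, frames [R, D, E, C]
D -> hit
C -> hit

{C, D, E, R}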